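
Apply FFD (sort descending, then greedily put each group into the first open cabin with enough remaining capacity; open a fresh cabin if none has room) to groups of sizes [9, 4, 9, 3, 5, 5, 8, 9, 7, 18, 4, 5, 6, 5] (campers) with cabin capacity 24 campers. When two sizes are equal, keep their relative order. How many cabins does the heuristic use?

5

Sorted descending: 18, 9, 9, 9, 8, 7, 6, 5, 5, 5, 5, 4, 4, 3.
  18 → cabin 1 (new)  [load 18/24]
  9 → cabin 2 (new)  [load 9/24]
  9 → cabin 2  [load 18/24]
  9 → cabin 3 (new)  [load 9/24]
  8 → cabin 3  [load 17/24]
  7 → cabin 3  [load 24/24]
  6 → cabin 1  [load 24/24]
  5 → cabin 2  [load 23/24]
  5 → cabin 4 (new)  [load 5/24]
  5 → cabin 4  [load 10/24]
  5 → cabin 4  [load 15/24]
  4 → cabin 4  [load 19/24]
  4 → cabin 4  [load 23/24]
  3 → cabin 5 (new)  [load 3/24]
5 cabins opened.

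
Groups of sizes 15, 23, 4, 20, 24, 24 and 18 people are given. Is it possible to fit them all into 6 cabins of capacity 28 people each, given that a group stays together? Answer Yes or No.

A valid assignment using 6 cabins:
  cabin 1: 24 + 4 = 28
  cabin 2: 24 = 24
  cabin 3: 23 = 23
  cabin 4: 20 = 20
  cabin 5: 18 = 18
  cabin 6: 15 = 15
Every load is within 28 people, so 6 cabins suffice.

Yes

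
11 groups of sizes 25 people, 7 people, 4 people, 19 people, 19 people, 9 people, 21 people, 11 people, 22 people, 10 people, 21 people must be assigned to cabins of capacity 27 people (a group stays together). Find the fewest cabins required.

8

Total = 25 + 22 + 21 + 21 + 19 + 19 + 11 + 10 + 9 + 7 + 4 = 168 people.
Lower bound: ⌈168/27⌉ = 7 cabins.
A packing using 8 cabins:
  cabin 1: 25 = 25
  cabin 2: 22 + 4 = 26
  cabin 3: 21 = 21
  cabin 4: 21 = 21
  cabin 5: 19 + 7 = 26
  cabin 6: 19 = 19
  cabin 7: 11 + 10 = 21
  cabin 8: 9 = 9
No arrangement into 7 cabins stays within capacity, so 8 is optimal.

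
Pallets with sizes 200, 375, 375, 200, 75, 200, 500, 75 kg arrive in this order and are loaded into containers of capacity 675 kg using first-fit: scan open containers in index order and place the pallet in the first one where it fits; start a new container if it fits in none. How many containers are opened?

  200 → container 1 (new)  [load 200/675]
  375 → container 1  [load 575/675]
  375 → container 2 (new)  [load 375/675]
  200 → container 2  [load 575/675]
  75 → container 1  [load 650/675]
  200 → container 3 (new)  [load 200/675]
  500 → container 4 (new)  [load 500/675]
  75 → container 2  [load 650/675]
4 containers opened.

4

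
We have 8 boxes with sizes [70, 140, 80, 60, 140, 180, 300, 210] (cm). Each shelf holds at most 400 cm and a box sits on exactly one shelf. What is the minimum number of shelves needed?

4

Total = 300 + 210 + 180 + 140 + 140 + 80 + 70 + 60 = 1180 cm.
Lower bound: ⌈1180/400⌉ = 3 shelves.
A packing using 4 shelves:
  shelf 1: 300 + 80 = 380
  shelf 2: 210 + 180 = 390
  shelf 3: 140 + 140 + 70 = 350
  shelf 4: 60 = 60
No arrangement into 3 shelves stays within capacity, so 4 is optimal.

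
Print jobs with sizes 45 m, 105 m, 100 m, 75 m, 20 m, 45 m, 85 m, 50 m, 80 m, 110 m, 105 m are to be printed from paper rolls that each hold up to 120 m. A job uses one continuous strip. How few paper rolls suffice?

8

Total = 110 + 105 + 105 + 100 + 85 + 80 + 75 + 50 + 45 + 45 + 20 = 820 m.
Lower bound: ⌈820/120⌉ = 7 paper rolls.
A packing using 8 paper rolls:
  roll 1: 110 = 110
  roll 2: 105 = 105
  roll 3: 105 = 105
  roll 4: 100 + 20 = 120
  roll 5: 85 = 85
  roll 6: 80 = 80
  roll 7: 75 + 45 = 120
  roll 8: 50 + 45 = 95
No arrangement into 7 paper rolls stays within capacity, so 8 is optimal.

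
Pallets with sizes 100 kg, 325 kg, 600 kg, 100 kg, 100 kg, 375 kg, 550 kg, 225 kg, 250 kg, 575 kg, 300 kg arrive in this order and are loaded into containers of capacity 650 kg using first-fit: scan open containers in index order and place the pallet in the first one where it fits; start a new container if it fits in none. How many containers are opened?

  100 → container 1 (new)  [load 100/650]
  325 → container 1  [load 425/650]
  600 → container 2 (new)  [load 600/650]
  100 → container 1  [load 525/650]
  100 → container 1  [load 625/650]
  375 → container 3 (new)  [load 375/650]
  550 → container 4 (new)  [load 550/650]
  225 → container 3  [load 600/650]
  250 → container 5 (new)  [load 250/650]
  575 → container 6 (new)  [load 575/650]
  300 → container 5  [load 550/650]
6 containers opened.

6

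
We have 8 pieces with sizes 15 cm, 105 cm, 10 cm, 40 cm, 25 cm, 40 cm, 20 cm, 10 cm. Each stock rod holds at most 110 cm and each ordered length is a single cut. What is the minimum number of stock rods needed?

Total = 105 + 40 + 40 + 25 + 20 + 15 + 10 + 10 = 265 cm.
Lower bound: ⌈265/110⌉ = 3 stock rods.
A packing using 3 stock rods:
  stock rod 1: 105 = 105
  stock rod 2: 40 + 40 + 25 = 105
  stock rod 3: 20 + 15 + 10 + 10 = 55
This matches the lower bound, so 3 is optimal.

3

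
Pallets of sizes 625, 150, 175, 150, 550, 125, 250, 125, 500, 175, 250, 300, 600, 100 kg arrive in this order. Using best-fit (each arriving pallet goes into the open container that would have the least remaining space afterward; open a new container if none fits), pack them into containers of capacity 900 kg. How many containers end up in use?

  625 → container 1 (new)  [load 625/900]
  150 → container 1  [load 775/900]
  175 → container 2 (new)  [load 175/900]
  150 → container 2  [load 325/900]
  550 → container 2  [load 875/900]
  125 → container 1  [load 900/900]
  250 → container 3 (new)  [load 250/900]
  125 → container 3  [load 375/900]
  500 → container 3  [load 875/900]
  175 → container 4 (new)  [load 175/900]
  250 → container 4  [load 425/900]
  300 → container 4  [load 725/900]
  600 → container 5 (new)  [load 600/900]
  100 → container 4  [load 825/900]
5 containers opened.

5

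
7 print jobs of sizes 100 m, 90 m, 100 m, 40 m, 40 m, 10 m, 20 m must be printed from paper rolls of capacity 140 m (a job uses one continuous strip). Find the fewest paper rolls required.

3

Total = 100 + 100 + 90 + 40 + 40 + 20 + 10 = 400 m.
Lower bound: ⌈400/140⌉ = 3 paper rolls.
A packing using 3 paper rolls:
  roll 1: 100 + 40 = 140
  roll 2: 100 + 40 = 140
  roll 3: 90 + 20 + 10 = 120
This matches the lower bound, so 3 is optimal.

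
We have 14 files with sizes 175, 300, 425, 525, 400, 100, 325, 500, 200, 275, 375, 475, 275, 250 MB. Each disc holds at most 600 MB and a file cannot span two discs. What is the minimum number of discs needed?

9

Total = 525 + 500 + 475 + 425 + 400 + 375 + 325 + 300 + 275 + 275 + 250 + 200 + 175 + 100 = 4600 MB.
Lower bound: ⌈4600/600⌉ = 8 discs.
A packing using 9 discs:
  disc 1: 525 = 525
  disc 2: 500 + 100 = 600
  disc 3: 475 = 475
  disc 4: 425 + 175 = 600
  disc 5: 400 + 200 = 600
  disc 6: 375 = 375
  disc 7: 325 + 275 = 600
  disc 8: 300 + 275 = 575
  disc 9: 250 = 250
No arrangement into 8 discs stays within capacity, so 9 is optimal.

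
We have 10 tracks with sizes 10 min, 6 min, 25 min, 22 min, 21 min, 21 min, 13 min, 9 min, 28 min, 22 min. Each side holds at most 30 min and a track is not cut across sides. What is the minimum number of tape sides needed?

Total = 28 + 25 + 22 + 22 + 21 + 21 + 13 + 10 + 9 + 6 = 177 min.
Lower bound: ⌈177/30⌉ = 6 tape sides.
A packing using 7 tape sides:
  side 1: 28 = 28
  side 2: 25 = 25
  side 3: 22 + 6 = 28
  side 4: 22 = 22
  side 5: 21 + 9 = 30
  side 6: 21 = 21
  side 7: 13 + 10 = 23
No arrangement into 6 tape sides stays within capacity, so 7 is optimal.

7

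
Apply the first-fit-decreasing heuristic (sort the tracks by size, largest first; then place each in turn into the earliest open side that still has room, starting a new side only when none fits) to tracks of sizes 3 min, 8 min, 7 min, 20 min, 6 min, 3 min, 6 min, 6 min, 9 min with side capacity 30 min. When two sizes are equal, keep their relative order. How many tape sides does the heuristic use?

3

Sorted descending: 20, 9, 8, 7, 6, 6, 6, 3, 3.
  20 → side 1 (new)  [load 20/30]
  9 → side 1  [load 29/30]
  8 → side 2 (new)  [load 8/30]
  7 → side 2  [load 15/30]
  6 → side 2  [load 21/30]
  6 → side 2  [load 27/30]
  6 → side 3 (new)  [load 6/30]
  3 → side 2  [load 30/30]
  3 → side 3  [load 9/30]
3 tape sides opened.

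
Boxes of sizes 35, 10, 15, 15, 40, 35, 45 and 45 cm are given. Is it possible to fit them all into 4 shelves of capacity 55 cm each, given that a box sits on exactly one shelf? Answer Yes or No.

No

Total = 240 cm; ⌈240/55⌉ = 5.
At least 5 shelves are required, but only 4 are allowed.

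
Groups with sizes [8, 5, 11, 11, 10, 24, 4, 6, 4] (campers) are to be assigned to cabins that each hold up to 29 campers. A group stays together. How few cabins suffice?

3

Total = 24 + 11 + 11 + 10 + 8 + 6 + 5 + 4 + 4 = 83 campers.
Lower bound: ⌈83/29⌉ = 3 cabins.
A packing using 3 cabins:
  cabin 1: 24 + 5 = 29
  cabin 2: 11 + 11 + 6 = 28
  cabin 3: 10 + 8 + 4 + 4 = 26
This matches the lower bound, so 3 is optimal.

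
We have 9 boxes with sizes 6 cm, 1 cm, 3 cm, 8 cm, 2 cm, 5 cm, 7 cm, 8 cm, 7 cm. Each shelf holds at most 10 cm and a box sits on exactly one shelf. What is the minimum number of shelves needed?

Total = 8 + 8 + 7 + 7 + 6 + 5 + 3 + 2 + 1 = 47 cm.
Lower bound: ⌈47/10⌉ = 5 shelves.
A packing using 6 shelves:
  shelf 1: 8 + 2 = 10
  shelf 2: 8 + 1 = 9
  shelf 3: 7 + 3 = 10
  shelf 4: 7 = 7
  shelf 5: 6 = 6
  shelf 6: 5 = 5
No arrangement into 5 shelves stays within capacity, so 6 is optimal.

6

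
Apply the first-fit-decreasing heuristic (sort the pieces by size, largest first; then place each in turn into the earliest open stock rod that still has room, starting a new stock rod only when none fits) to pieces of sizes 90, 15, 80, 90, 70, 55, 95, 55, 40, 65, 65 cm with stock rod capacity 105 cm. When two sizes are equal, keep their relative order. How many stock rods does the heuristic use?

9

Sorted descending: 95, 90, 90, 80, 70, 65, 65, 55, 55, 40, 15.
  95 → stock rod 1 (new)  [load 95/105]
  90 → stock rod 2 (new)  [load 90/105]
  90 → stock rod 3 (new)  [load 90/105]
  80 → stock rod 4 (new)  [load 80/105]
  70 → stock rod 5 (new)  [load 70/105]
  65 → stock rod 6 (new)  [load 65/105]
  65 → stock rod 7 (new)  [load 65/105]
  55 → stock rod 8 (new)  [load 55/105]
  55 → stock rod 9 (new)  [load 55/105]
  40 → stock rod 6  [load 105/105]
  15 → stock rod 2  [load 105/105]
9 stock rods opened.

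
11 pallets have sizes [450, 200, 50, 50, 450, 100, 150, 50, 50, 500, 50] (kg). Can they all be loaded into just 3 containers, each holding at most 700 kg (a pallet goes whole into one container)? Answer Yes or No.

Yes

A valid assignment using 3 containers:
  container 1: 500 + 200 = 700
  container 2: 450 + 150 + 100 = 700
  container 3: 450 + 50 + 50 + 50 + 50 + 50 = 700
Every load is within 700 kg, so 3 containers suffice.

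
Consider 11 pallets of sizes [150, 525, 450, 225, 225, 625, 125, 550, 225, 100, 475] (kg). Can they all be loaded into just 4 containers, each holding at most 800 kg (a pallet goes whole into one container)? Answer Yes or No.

Total = 3675 kg; ⌈3675/800⌉ = 5.
At least 5 containers are required, but only 4 are allowed.

No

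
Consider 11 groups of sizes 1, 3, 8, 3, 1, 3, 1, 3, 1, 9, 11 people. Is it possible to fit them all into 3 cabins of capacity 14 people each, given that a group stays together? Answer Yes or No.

No

Total = 44 people; ⌈44/14⌉ = 4.
At least 4 cabins are required, but only 3 are allowed.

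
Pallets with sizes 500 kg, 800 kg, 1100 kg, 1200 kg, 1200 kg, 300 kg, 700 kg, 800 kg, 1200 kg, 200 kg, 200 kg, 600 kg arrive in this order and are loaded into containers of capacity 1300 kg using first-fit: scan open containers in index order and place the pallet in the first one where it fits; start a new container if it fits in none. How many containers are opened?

8

  500 → container 1 (new)  [load 500/1300]
  800 → container 1  [load 1300/1300]
  1100 → container 2 (new)  [load 1100/1300]
  1200 → container 3 (new)  [load 1200/1300]
  1200 → container 4 (new)  [load 1200/1300]
  300 → container 5 (new)  [load 300/1300]
  700 → container 5  [load 1000/1300]
  800 → container 6 (new)  [load 800/1300]
  1200 → container 7 (new)  [load 1200/1300]
  200 → container 2  [load 1300/1300]
  200 → container 5  [load 1200/1300]
  600 → container 8 (new)  [load 600/1300]
8 containers opened.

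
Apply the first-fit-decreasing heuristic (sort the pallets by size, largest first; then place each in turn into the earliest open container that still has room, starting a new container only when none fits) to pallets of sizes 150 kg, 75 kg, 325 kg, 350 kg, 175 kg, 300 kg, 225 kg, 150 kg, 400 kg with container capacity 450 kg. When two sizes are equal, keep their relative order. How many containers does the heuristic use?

Sorted descending: 400, 350, 325, 300, 225, 175, 150, 150, 75.
  400 → container 1 (new)  [load 400/450]
  350 → container 2 (new)  [load 350/450]
  325 → container 3 (new)  [load 325/450]
  300 → container 4 (new)  [load 300/450]
  225 → container 5 (new)  [load 225/450]
  175 → container 5  [load 400/450]
  150 → container 4  [load 450/450]
  150 → container 6 (new)  [load 150/450]
  75 → container 2  [load 425/450]
6 containers opened.

6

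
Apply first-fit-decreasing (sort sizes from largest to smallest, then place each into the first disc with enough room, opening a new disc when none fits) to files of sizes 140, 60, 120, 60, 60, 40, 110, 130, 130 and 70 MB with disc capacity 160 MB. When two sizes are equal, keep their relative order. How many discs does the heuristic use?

Sorted descending: 140, 130, 130, 120, 110, 70, 60, 60, 60, 40.
  140 → disc 1 (new)  [load 140/160]
  130 → disc 2 (new)  [load 130/160]
  130 → disc 3 (new)  [load 130/160]
  120 → disc 4 (new)  [load 120/160]
  110 → disc 5 (new)  [load 110/160]
  70 → disc 6 (new)  [load 70/160]
  60 → disc 6  [load 130/160]
  60 → disc 7 (new)  [load 60/160]
  60 → disc 7  [load 120/160]
  40 → disc 4  [load 160/160]
7 discs opened.

7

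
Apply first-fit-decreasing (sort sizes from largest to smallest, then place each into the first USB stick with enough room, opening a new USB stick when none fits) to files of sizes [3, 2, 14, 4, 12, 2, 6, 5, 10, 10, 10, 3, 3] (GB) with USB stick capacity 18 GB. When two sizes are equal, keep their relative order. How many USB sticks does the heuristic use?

Sorted descending: 14, 12, 10, 10, 10, 6, 5, 4, 3, 3, 3, 2, 2.
  14 → USB stick 1 (new)  [load 14/18]
  12 → USB stick 2 (new)  [load 12/18]
  10 → USB stick 3 (new)  [load 10/18]
  10 → USB stick 4 (new)  [load 10/18]
  10 → USB stick 5 (new)  [load 10/18]
  6 → USB stick 2  [load 18/18]
  5 → USB stick 3  [load 15/18]
  4 → USB stick 1  [load 18/18]
  3 → USB stick 3  [load 18/18]
  3 → USB stick 4  [load 13/18]
  3 → USB stick 4  [load 16/18]
  2 → USB stick 4  [load 18/18]
  2 → USB stick 5  [load 12/18]
5 USB sticks opened.

5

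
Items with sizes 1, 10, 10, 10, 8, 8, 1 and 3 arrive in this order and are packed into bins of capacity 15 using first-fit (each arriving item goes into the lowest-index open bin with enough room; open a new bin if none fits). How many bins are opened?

  1 → bin 1 (new)  [load 1/15]
  10 → bin 1  [load 11/15]
  10 → bin 2 (new)  [load 10/15]
  10 → bin 3 (new)  [load 10/15]
  8 → bin 4 (new)  [load 8/15]
  8 → bin 5 (new)  [load 8/15]
  1 → bin 1  [load 12/15]
  3 → bin 1  [load 15/15]
5 bins opened.

5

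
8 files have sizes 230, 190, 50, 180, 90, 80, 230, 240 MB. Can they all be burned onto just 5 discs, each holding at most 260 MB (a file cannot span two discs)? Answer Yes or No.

No

Total = 1290 MB; ⌈1290/260⌉ = 5.
The bound of 5 does not rule out 5, but exhaustive search shows no assignment into 5 discs of capacity 260 MB exists — the minimum is 6.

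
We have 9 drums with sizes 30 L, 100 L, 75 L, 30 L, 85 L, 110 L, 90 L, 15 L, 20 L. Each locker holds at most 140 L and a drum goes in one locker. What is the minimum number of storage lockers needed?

5

Total = 110 + 100 + 90 + 85 + 75 + 30 + 30 + 20 + 15 = 555 L.
Lower bound: ⌈555/140⌉ = 4 storage lockers.
Also, 5 drums each exceed 70 L, and no two of those can share a locker, so at least 5 storage lockers are needed.
A packing using 5 storage lockers:
  locker 1: 110 + 30 = 140
  locker 2: 100 + 30 = 130
  locker 3: 90 + 20 + 15 = 125
  locker 4: 85 = 85
  locker 5: 75 = 75
This matches the lower bound, so 5 is optimal.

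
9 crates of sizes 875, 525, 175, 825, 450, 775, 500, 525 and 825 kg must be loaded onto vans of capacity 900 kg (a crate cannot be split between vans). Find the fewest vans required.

Total = 875 + 825 + 825 + 775 + 525 + 525 + 500 + 450 + 175 = 5475 kg.
Lower bound: ⌈5475/900⌉ = 7 vans.
A packing using 8 vans:
  van 1: 875 = 875
  van 2: 825 = 825
  van 3: 825 = 825
  van 4: 775 = 775
  van 5: 525 + 175 = 700
  van 6: 525 = 525
  van 7: 500 = 500
  van 8: 450 = 450
No arrangement into 7 vans stays within capacity, so 8 is optimal.

8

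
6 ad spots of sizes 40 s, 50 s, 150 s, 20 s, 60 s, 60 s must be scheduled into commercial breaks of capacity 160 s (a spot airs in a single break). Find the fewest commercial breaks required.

Total = 150 + 60 + 60 + 50 + 40 + 20 = 380 s.
Lower bound: ⌈380/160⌉ = 3 commercial breaks.
A packing using 3 commercial breaks:
  break 1: 150 = 150
  break 2: 60 + 60 + 40 = 160
  break 3: 50 + 20 = 70
This matches the lower bound, so 3 is optimal.

3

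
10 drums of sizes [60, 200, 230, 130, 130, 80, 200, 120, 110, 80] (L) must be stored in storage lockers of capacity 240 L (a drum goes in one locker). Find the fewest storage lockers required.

Total = 230 + 200 + 200 + 130 + 130 + 120 + 110 + 80 + 80 + 60 = 1340 L.
Lower bound: ⌈1340/240⌉ = 6 storage lockers.
A packing using 7 storage lockers:
  locker 1: 230 = 230
  locker 2: 200 = 200
  locker 3: 200 = 200
  locker 4: 130 + 110 = 240
  locker 5: 130 + 80 = 210
  locker 6: 120 + 80 = 200
  locker 7: 60 = 60
No arrangement into 6 storage lockers stays within capacity, so 7 is optimal.

7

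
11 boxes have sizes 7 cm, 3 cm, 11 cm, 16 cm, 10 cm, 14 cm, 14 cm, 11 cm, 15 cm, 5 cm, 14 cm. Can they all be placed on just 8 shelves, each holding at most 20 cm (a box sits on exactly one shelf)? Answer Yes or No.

Yes

A valid assignment using 8 shelves:
  shelf 1: 16 + 3 = 19
  shelf 2: 15 + 5 = 20
  shelf 3: 14 = 14
  shelf 4: 14 = 14
  shelf 5: 14 = 14
  shelf 6: 11 + 7 = 18
  shelf 7: 11 = 11
  shelf 8: 10 = 10
Every load is within 20 cm, so 8 shelves suffice.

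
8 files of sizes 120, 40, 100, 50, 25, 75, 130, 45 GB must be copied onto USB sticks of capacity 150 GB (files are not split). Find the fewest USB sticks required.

Total = 130 + 120 + 100 + 75 + 50 + 45 + 40 + 25 = 585 GB.
Lower bound: ⌈585/150⌉ = 4 USB sticks.
A packing using 5 USB sticks:
  USB stick 1: 130 = 130
  USB stick 2: 120 + 25 = 145
  USB stick 3: 100 + 50 = 150
  USB stick 4: 75 + 45 = 120
  USB stick 5: 40 = 40
No arrangement into 4 USB sticks stays within capacity, so 5 is optimal.

5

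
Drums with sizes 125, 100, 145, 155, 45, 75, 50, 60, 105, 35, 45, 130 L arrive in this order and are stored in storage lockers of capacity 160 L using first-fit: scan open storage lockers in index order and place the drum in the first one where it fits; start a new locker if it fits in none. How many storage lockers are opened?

  125 → locker 1 (new)  [load 125/160]
  100 → locker 2 (new)  [load 100/160]
  145 → locker 3 (new)  [load 145/160]
  155 → locker 4 (new)  [load 155/160]
  45 → locker 2  [load 145/160]
  75 → locker 5 (new)  [load 75/160]
  50 → locker 5  [load 125/160]
  60 → locker 6 (new)  [load 60/160]
  105 → locker 7 (new)  [load 105/160]
  35 → locker 1  [load 160/160]
  45 → locker 6  [load 105/160]
  130 → locker 8 (new)  [load 130/160]
8 storage lockers opened.

8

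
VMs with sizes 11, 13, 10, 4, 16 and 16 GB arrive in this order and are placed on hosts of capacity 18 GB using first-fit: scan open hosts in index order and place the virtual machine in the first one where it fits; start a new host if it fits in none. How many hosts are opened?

5

  11 → host 1 (new)  [load 11/18]
  13 → host 2 (new)  [load 13/18]
  10 → host 3 (new)  [load 10/18]
  4 → host 1  [load 15/18]
  16 → host 4 (new)  [load 16/18]
  16 → host 5 (new)  [load 16/18]
5 hosts opened.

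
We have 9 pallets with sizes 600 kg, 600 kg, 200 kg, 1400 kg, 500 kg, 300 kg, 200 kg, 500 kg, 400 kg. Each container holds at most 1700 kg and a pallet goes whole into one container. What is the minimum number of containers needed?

Total = 1400 + 600 + 600 + 500 + 500 + 400 + 300 + 200 + 200 = 4700 kg.
Lower bound: ⌈4700/1700⌉ = 3 containers.
A packing using 3 containers:
  container 1: 1400 + 300 = 1700
  container 2: 600 + 600 + 500 = 1700
  container 3: 500 + 400 + 200 + 200 = 1300
This matches the lower bound, so 3 is optimal.

3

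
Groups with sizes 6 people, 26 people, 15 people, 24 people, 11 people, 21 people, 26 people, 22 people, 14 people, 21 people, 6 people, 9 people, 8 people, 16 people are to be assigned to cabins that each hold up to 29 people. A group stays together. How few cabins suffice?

Total = 26 + 26 + 24 + 22 + 21 + 21 + 16 + 15 + 14 + 11 + 9 + 8 + 6 + 6 = 225 people.
Lower bound: ⌈225/29⌉ = 8 cabins.
A packing using 9 cabins:
  cabin 1: 26 = 26
  cabin 2: 26 = 26
  cabin 3: 24 = 24
  cabin 4: 22 + 6 = 28
  cabin 5: 21 + 8 = 29
  cabin 6: 21 + 6 = 27
  cabin 7: 16 + 11 = 27
  cabin 8: 15 + 14 = 29
  cabin 9: 9 = 9
No arrangement into 8 cabins stays within capacity, so 9 is optimal.

9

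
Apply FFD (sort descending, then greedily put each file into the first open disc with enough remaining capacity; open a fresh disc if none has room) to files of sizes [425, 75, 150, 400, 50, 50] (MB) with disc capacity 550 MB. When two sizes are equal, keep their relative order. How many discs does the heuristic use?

Sorted descending: 425, 400, 150, 75, 50, 50.
  425 → disc 1 (new)  [load 425/550]
  400 → disc 2 (new)  [load 400/550]
  150 → disc 2  [load 550/550]
  75 → disc 1  [load 500/550]
  50 → disc 1  [load 550/550]
  50 → disc 3 (new)  [load 50/550]
3 discs opened.

3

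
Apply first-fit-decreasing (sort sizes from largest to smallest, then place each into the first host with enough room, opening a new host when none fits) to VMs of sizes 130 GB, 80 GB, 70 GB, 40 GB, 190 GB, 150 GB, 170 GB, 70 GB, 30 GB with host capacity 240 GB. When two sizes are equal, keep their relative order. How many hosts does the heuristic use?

4

Sorted descending: 190, 170, 150, 130, 80, 70, 70, 40, 30.
  190 → host 1 (new)  [load 190/240]
  170 → host 2 (new)  [load 170/240]
  150 → host 3 (new)  [load 150/240]
  130 → host 4 (new)  [load 130/240]
  80 → host 3  [load 230/240]
  70 → host 2  [load 240/240]
  70 → host 4  [load 200/240]
  40 → host 1  [load 230/240]
  30 → host 4  [load 230/240]
4 hosts opened.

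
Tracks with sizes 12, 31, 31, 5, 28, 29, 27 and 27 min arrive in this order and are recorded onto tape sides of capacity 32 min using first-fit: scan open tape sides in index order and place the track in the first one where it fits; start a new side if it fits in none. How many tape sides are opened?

7

  12 → side 1 (new)  [load 12/32]
  31 → side 2 (new)  [load 31/32]
  31 → side 3 (new)  [load 31/32]
  5 → side 1  [load 17/32]
  28 → side 4 (new)  [load 28/32]
  29 → side 5 (new)  [load 29/32]
  27 → side 6 (new)  [load 27/32]
  27 → side 7 (new)  [load 27/32]
7 tape sides opened.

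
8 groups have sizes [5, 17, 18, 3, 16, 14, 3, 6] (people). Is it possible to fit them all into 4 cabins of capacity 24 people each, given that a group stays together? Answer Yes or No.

A valid assignment using 4 cabins:
  cabin 1: 18 + 6 = 24
  cabin 2: 17 + 5 = 22
  cabin 3: 16 + 3 + 3 = 22
  cabin 4: 14 = 14
Every load is within 24 people, so 4 cabins suffice.

Yes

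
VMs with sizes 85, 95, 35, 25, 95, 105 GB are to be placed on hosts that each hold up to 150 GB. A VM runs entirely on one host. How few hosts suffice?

Total = 105 + 95 + 95 + 85 + 35 + 25 = 440 GB.
Lower bound: ⌈440/150⌉ = 3 hosts.
Also, 4 VMs each exceed 75 GB, and no two of those can share a host, so at least 4 hosts are needed.
A packing using 4 hosts:
  host 1: 105 + 35 = 140
  host 2: 95 + 25 = 120
  host 3: 95 = 95
  host 4: 85 = 85
This matches the lower bound, so 4 is optimal.

4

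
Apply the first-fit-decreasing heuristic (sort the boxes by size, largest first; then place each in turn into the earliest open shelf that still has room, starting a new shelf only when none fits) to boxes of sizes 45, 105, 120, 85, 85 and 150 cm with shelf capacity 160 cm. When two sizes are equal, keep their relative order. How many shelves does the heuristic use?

5

Sorted descending: 150, 120, 105, 85, 85, 45.
  150 → shelf 1 (new)  [load 150/160]
  120 → shelf 2 (new)  [load 120/160]
  105 → shelf 3 (new)  [load 105/160]
  85 → shelf 4 (new)  [load 85/160]
  85 → shelf 5 (new)  [load 85/160]
  45 → shelf 3  [load 150/160]
5 shelves opened.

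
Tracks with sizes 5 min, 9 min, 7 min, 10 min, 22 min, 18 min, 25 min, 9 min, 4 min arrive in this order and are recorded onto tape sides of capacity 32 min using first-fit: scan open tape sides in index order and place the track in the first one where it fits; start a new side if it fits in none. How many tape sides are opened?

  5 → side 1 (new)  [load 5/32]
  9 → side 1  [load 14/32]
  7 → side 1  [load 21/32]
  10 → side 1  [load 31/32]
  22 → side 2 (new)  [load 22/32]
  18 → side 3 (new)  [load 18/32]
  25 → side 4 (new)  [load 25/32]
  9 → side 2  [load 31/32]
  4 → side 3  [load 22/32]
4 tape sides opened.

4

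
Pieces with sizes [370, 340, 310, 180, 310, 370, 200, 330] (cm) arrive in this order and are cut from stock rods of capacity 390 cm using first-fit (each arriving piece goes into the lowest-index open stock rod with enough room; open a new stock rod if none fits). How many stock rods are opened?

  370 → stock rod 1 (new)  [load 370/390]
  340 → stock rod 2 (new)  [load 340/390]
  310 → stock rod 3 (new)  [load 310/390]
  180 → stock rod 4 (new)  [load 180/390]
  310 → stock rod 5 (new)  [load 310/390]
  370 → stock rod 6 (new)  [load 370/390]
  200 → stock rod 4  [load 380/390]
  330 → stock rod 7 (new)  [load 330/390]
7 stock rods opened.

7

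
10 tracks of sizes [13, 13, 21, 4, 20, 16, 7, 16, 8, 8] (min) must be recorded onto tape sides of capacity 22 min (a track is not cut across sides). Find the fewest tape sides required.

7

Total = 21 + 20 + 16 + 16 + 13 + 13 + 8 + 8 + 7 + 4 = 126 min.
Lower bound: ⌈126/22⌉ = 6 tape sides.
A packing using 7 tape sides:
  side 1: 21 = 21
  side 2: 20 = 20
  side 3: 16 + 4 = 20
  side 4: 16 = 16
  side 5: 13 + 8 = 21
  side 6: 13 + 8 = 21
  side 7: 7 = 7
No arrangement into 6 tape sides stays within capacity, so 7 is optimal.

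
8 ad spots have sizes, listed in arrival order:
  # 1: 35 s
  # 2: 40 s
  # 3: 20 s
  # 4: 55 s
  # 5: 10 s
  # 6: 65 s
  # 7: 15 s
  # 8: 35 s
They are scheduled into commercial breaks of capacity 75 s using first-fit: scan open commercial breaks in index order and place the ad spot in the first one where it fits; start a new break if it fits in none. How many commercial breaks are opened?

  35 → break 1 (new)  [load 35/75]
  40 → break 1  [load 75/75]
  20 → break 2 (new)  [load 20/75]
  55 → break 2  [load 75/75]
  10 → break 3 (new)  [load 10/75]
  65 → break 3  [load 75/75]
  15 → break 4 (new)  [load 15/75]
  35 → break 4  [load 50/75]
4 commercial breaks opened.

4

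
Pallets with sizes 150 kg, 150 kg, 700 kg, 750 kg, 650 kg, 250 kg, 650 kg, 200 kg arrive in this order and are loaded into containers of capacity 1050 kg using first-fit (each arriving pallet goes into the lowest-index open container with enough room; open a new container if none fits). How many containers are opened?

  150 → container 1 (new)  [load 150/1050]
  150 → container 1  [load 300/1050]
  700 → container 1  [load 1000/1050]
  750 → container 2 (new)  [load 750/1050]
  650 → container 3 (new)  [load 650/1050]
  250 → container 2  [load 1000/1050]
  650 → container 4 (new)  [load 650/1050]
  200 → container 3  [load 850/1050]
4 containers opened.

4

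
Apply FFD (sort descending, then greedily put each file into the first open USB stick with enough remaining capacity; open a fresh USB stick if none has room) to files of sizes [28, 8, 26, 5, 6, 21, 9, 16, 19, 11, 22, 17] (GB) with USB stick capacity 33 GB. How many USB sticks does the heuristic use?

6

Sorted descending: 28, 26, 22, 21, 19, 17, 16, 11, 9, 8, 6, 5.
  28 → USB stick 1 (new)  [load 28/33]
  26 → USB stick 2 (new)  [load 26/33]
  22 → USB stick 3 (new)  [load 22/33]
  21 → USB stick 4 (new)  [load 21/33]
  19 → USB stick 5 (new)  [load 19/33]
  17 → USB stick 6 (new)  [load 17/33]
  16 → USB stick 6  [load 33/33]
  11 → USB stick 3  [load 33/33]
  9 → USB stick 4  [load 30/33]
  8 → USB stick 5  [load 27/33]
  6 → USB stick 2  [load 32/33]
  5 → USB stick 1  [load 33/33]
6 USB sticks opened.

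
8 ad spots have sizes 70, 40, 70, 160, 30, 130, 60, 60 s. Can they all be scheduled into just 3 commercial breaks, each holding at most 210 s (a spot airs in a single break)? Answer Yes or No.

No

Total = 620 s; ⌈620/210⌉ = 3.
The bound of 3 does not rule out 3, but exhaustive search shows no assignment into 3 commercial breaks of capacity 210 s exists — the minimum is 4.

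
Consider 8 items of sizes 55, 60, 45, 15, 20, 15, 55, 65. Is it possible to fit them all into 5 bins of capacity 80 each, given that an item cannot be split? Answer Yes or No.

A valid assignment using 5 bins:
  bin 1: 65 + 15 = 80
  bin 2: 60 + 20 = 80
  bin 3: 55 + 15 = 70
  bin 4: 55 = 55
  bin 5: 45 = 45
Every load is within 80, so 5 bins suffice.

Yes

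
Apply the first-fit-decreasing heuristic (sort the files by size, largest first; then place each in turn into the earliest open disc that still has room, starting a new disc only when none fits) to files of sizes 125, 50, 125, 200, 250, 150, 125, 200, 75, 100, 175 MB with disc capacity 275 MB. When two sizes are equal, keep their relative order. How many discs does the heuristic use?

6

Sorted descending: 250, 200, 200, 175, 150, 125, 125, 125, 100, 75, 50.
  250 → disc 1 (new)  [load 250/275]
  200 → disc 2 (new)  [load 200/275]
  200 → disc 3 (new)  [load 200/275]
  175 → disc 4 (new)  [load 175/275]
  150 → disc 5 (new)  [load 150/275]
  125 → disc 5  [load 275/275]
  125 → disc 6 (new)  [load 125/275]
  125 → disc 6  [load 250/275]
  100 → disc 4  [load 275/275]
  75 → disc 2  [load 275/275]
  50 → disc 3  [load 250/275]
6 discs opened.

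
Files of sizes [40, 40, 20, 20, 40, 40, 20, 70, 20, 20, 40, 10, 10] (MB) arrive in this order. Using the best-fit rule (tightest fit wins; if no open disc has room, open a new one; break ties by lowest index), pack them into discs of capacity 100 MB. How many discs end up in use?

  40 → disc 1 (new)  [load 40/100]
  40 → disc 1  [load 80/100]
  20 → disc 1  [load 100/100]
  20 → disc 2 (new)  [load 20/100]
  40 → disc 2  [load 60/100]
  40 → disc 2  [load 100/100]
  20 → disc 3 (new)  [load 20/100]
  70 → disc 3  [load 90/100]
  20 → disc 4 (new)  [load 20/100]
  20 → disc 4  [load 40/100]
  40 → disc 4  [load 80/100]
  10 → disc 3  [load 100/100]
  10 → disc 4  [load 90/100]
4 discs opened.

4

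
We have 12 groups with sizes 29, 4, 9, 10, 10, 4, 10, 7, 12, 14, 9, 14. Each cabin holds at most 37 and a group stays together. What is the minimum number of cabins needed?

4

Total = 29 + 14 + 14 + 12 + 10 + 10 + 10 + 9 + 9 + 7 + 4 + 4 = 132.
Lower bound: ⌈132/37⌉ = 4 cabins.
A packing using 4 cabins:
  cabin 1: 29 + 7 = 36
  cabin 2: 14 + 14 + 9 = 37
  cabin 3: 12 + 10 + 10 + 4 = 36
  cabin 4: 10 + 9 + 4 = 23
This matches the lower bound, so 4 is optimal.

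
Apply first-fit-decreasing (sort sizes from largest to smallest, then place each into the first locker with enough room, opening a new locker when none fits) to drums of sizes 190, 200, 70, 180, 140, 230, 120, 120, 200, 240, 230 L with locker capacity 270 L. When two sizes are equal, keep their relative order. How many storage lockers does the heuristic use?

9

Sorted descending: 240, 230, 230, 200, 200, 190, 180, 140, 120, 120, 70.
  240 → locker 1 (new)  [load 240/270]
  230 → locker 2 (new)  [load 230/270]
  230 → locker 3 (new)  [load 230/270]
  200 → locker 4 (new)  [load 200/270]
  200 → locker 5 (new)  [load 200/270]
  190 → locker 6 (new)  [load 190/270]
  180 → locker 7 (new)  [load 180/270]
  140 → locker 8 (new)  [load 140/270]
  120 → locker 8  [load 260/270]
  120 → locker 9 (new)  [load 120/270]
  70 → locker 4  [load 270/270]
9 storage lockers opened.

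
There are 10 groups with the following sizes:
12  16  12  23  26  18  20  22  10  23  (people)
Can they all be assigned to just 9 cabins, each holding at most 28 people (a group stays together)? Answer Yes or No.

Yes

A valid assignment using 8 cabins:
  cabin 1: 26 = 26
  cabin 2: 23 = 23
  cabin 3: 23 = 23
  cabin 4: 22 = 22
  cabin 5: 20 = 20
  cabin 6: 18 + 10 = 28
  cabin 7: 16 + 12 = 28
  cabin 8: 12 = 12
That uses only 8 ≤ 9, so 9 cabins are enough.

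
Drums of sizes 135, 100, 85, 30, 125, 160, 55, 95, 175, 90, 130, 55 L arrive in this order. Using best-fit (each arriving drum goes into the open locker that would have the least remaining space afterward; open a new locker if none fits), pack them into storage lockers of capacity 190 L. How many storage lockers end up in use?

7

  135 → locker 1 (new)  [load 135/190]
  100 → locker 2 (new)  [load 100/190]
  85 → locker 2  [load 185/190]
  30 → locker 1  [load 165/190]
  125 → locker 3 (new)  [load 125/190]
  160 → locker 4 (new)  [load 160/190]
  55 → locker 3  [load 180/190]
  95 → locker 5 (new)  [load 95/190]
  175 → locker 6 (new)  [load 175/190]
  90 → locker 5  [load 185/190]
  130 → locker 7 (new)  [load 130/190]
  55 → locker 7  [load 185/190]
7 storage lockers opened.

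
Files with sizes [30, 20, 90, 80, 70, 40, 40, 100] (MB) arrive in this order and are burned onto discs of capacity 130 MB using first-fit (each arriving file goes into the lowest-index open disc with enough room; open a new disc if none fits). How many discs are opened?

  30 → disc 1 (new)  [load 30/130]
  20 → disc 1  [load 50/130]
  90 → disc 2 (new)  [load 90/130]
  80 → disc 1  [load 130/130]
  70 → disc 3 (new)  [load 70/130]
  40 → disc 2  [load 130/130]
  40 → disc 3  [load 110/130]
  100 → disc 4 (new)  [load 100/130]
4 discs opened.

4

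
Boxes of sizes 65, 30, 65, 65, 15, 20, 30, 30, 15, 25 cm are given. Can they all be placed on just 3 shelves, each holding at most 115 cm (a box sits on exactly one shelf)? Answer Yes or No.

No

Total = 360 cm; ⌈360/115⌉ = 4.
At least 4 shelves are required, but only 3 are allowed.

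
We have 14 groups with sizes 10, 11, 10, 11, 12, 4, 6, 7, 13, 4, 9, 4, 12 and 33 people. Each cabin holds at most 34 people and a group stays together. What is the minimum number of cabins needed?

Total = 33 + 13 + 12 + 12 + 11 + 11 + 10 + 10 + 9 + 7 + 6 + 4 + 4 + 4 = 146 people.
Lower bound: ⌈146/34⌉ = 5 cabins.
A packing using 5 cabins:
  cabin 1: 33 = 33
  cabin 2: 13 + 12 + 9 = 34
  cabin 3: 12 + 11 + 11 = 34
  cabin 4: 10 + 10 + 7 + 6 = 33
  cabin 5: 4 + 4 + 4 = 12
This matches the lower bound, so 5 is optimal.

5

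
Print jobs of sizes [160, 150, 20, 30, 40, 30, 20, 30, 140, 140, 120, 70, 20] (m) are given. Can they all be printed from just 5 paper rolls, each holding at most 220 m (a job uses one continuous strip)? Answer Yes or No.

Yes

A valid assignment using 5 paper rolls:
  roll 1: 160 + 40 + 20 = 220
  roll 2: 150 + 70 = 220
  roll 3: 140 + 30 + 30 + 20 = 220
  roll 4: 140 + 30 + 20 = 190
  roll 5: 120 = 120
Every load is within 220 m, so 5 paper rolls suffice.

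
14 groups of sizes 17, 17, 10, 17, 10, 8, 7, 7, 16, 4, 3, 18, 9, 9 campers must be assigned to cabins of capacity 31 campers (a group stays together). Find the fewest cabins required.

Total = 18 + 17 + 17 + 17 + 16 + 10 + 10 + 9 + 9 + 8 + 7 + 7 + 4 + 3 = 152 campers.
Lower bound: ⌈152/31⌉ = 5 cabins.
A packing using 6 cabins:
  cabin 1: 18 + 10 + 3 = 31
  cabin 2: 17 + 10 + 4 = 31
  cabin 3: 17 + 9 = 26
  cabin 4: 17 + 9 = 26
  cabin 5: 16 + 8 + 7 = 31
  cabin 6: 7 = 7
No arrangement into 5 cabins stays within capacity, so 6 is optimal.

6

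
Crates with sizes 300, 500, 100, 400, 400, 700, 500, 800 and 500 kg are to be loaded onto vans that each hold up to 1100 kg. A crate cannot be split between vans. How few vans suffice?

Total = 800 + 700 + 500 + 500 + 500 + 400 + 400 + 300 + 100 = 4200 kg.
Lower bound: ⌈4200/1100⌉ = 4 vans.
A packing using 4 vans:
  van 1: 800 + 300 = 1100
  van 2: 700 + 400 = 1100
  van 3: 500 + 500 + 100 = 1100
  van 4: 500 + 400 = 900
This matches the lower bound, so 4 is optimal.

4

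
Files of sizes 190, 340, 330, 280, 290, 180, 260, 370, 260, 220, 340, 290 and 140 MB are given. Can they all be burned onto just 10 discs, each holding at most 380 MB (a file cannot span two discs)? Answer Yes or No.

Total = 3490 MB; ⌈3490/380⌉ = 10.
The bound of 10 does not rule out 10, but exhaustive search shows no assignment into 10 discs of capacity 380 MB exists — the minimum is 11.

No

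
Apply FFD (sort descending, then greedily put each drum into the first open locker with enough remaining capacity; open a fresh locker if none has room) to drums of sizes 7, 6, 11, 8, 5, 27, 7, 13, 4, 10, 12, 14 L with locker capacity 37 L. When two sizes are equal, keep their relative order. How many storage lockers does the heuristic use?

4

Sorted descending: 27, 14, 13, 12, 11, 10, 8, 7, 7, 6, 5, 4.
  27 → locker 1 (new)  [load 27/37]
  14 → locker 2 (new)  [load 14/37]
  13 → locker 2  [load 27/37]
  12 → locker 3 (new)  [load 12/37]
  11 → locker 3  [load 23/37]
  10 → locker 1  [load 37/37]
  8 → locker 2  [load 35/37]
  7 → locker 3  [load 30/37]
  7 → locker 3  [load 37/37]
  6 → locker 4 (new)  [load 6/37]
  5 → locker 4  [load 11/37]
  4 → locker 4  [load 15/37]
4 storage lockers opened.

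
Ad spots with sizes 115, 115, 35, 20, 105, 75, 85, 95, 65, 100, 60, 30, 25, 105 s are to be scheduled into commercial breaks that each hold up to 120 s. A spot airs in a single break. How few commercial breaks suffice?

Total = 115 + 115 + 105 + 105 + 100 + 95 + 85 + 75 + 65 + 60 + 35 + 30 + 25 + 20 = 1030 s.
Lower bound: ⌈1030/120⌉ = 9 commercial breaks.
A packing using 10 commercial breaks:
  break 1: 115 = 115
  break 2: 115 = 115
  break 3: 105 = 105
  break 4: 105 = 105
  break 5: 100 + 20 = 120
  break 6: 95 + 25 = 120
  break 7: 85 + 35 = 120
  break 8: 75 + 30 = 105
  break 9: 65 = 65
  break 10: 60 = 60
No arrangement into 9 commercial breaks stays within capacity, so 10 is optimal.

10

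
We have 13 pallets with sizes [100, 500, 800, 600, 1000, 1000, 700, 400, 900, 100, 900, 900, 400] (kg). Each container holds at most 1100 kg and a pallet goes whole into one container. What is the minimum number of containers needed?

9

Total = 1000 + 1000 + 900 + 900 + 900 + 800 + 700 + 600 + 500 + 400 + 400 + 100 + 100 = 8300 kg.
Lower bound: ⌈8300/1100⌉ = 8 containers.
A packing using 9 containers:
  container 1: 1000 + 100 = 1100
  container 2: 1000 + 100 = 1100
  container 3: 900 = 900
  container 4: 900 = 900
  container 5: 900 = 900
  container 6: 800 = 800
  container 7: 700 + 400 = 1100
  container 8: 600 + 500 = 1100
  container 9: 400 = 400
No arrangement into 8 containers stays within capacity, so 9 is optimal.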